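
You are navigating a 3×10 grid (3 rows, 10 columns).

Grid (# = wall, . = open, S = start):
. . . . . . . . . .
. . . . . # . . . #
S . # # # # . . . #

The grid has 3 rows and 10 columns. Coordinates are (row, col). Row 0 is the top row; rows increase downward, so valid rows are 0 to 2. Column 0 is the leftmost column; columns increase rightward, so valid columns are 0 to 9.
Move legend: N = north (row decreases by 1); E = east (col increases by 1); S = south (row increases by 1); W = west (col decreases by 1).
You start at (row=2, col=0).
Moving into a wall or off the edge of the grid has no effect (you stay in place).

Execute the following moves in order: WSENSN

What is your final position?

Answer: Final position: (row=1, col=1)

Derivation:
Start: (row=2, col=0)
  W (west): blocked, stay at (row=2, col=0)
  S (south): blocked, stay at (row=2, col=0)
  E (east): (row=2, col=0) -> (row=2, col=1)
  N (north): (row=2, col=1) -> (row=1, col=1)
  S (south): (row=1, col=1) -> (row=2, col=1)
  N (north): (row=2, col=1) -> (row=1, col=1)
Final: (row=1, col=1)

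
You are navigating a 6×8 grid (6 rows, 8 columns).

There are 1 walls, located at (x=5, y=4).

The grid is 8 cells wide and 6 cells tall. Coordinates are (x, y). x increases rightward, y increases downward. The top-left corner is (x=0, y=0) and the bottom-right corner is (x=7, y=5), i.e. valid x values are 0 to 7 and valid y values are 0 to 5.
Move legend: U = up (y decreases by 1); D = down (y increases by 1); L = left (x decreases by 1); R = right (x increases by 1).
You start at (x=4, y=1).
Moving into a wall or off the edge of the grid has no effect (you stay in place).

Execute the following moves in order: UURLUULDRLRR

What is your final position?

Start: (x=4, y=1)
  U (up): (x=4, y=1) -> (x=4, y=0)
  U (up): blocked, stay at (x=4, y=0)
  R (right): (x=4, y=0) -> (x=5, y=0)
  L (left): (x=5, y=0) -> (x=4, y=0)
  U (up): blocked, stay at (x=4, y=0)
  U (up): blocked, stay at (x=4, y=0)
  L (left): (x=4, y=0) -> (x=3, y=0)
  D (down): (x=3, y=0) -> (x=3, y=1)
  R (right): (x=3, y=1) -> (x=4, y=1)
  L (left): (x=4, y=1) -> (x=3, y=1)
  R (right): (x=3, y=1) -> (x=4, y=1)
  R (right): (x=4, y=1) -> (x=5, y=1)
Final: (x=5, y=1)

Answer: Final position: (x=5, y=1)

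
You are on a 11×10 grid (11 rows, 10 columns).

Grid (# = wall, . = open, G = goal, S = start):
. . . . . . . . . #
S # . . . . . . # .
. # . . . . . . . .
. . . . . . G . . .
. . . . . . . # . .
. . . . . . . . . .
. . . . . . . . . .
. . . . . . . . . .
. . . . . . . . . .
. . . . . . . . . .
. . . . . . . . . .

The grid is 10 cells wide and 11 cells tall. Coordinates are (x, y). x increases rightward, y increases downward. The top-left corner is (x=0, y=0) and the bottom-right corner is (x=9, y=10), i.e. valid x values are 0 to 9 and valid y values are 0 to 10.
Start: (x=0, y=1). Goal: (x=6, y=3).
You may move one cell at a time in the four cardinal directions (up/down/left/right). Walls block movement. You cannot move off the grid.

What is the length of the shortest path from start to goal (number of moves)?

BFS from (x=0, y=1) until reaching (x=6, y=3):
  Distance 0: (x=0, y=1)
  Distance 1: (x=0, y=0), (x=0, y=2)
  Distance 2: (x=1, y=0), (x=0, y=3)
  Distance 3: (x=2, y=0), (x=1, y=3), (x=0, y=4)
  Distance 4: (x=3, y=0), (x=2, y=1), (x=2, y=3), (x=1, y=4), (x=0, y=5)
  Distance 5: (x=4, y=0), (x=3, y=1), (x=2, y=2), (x=3, y=3), (x=2, y=4), (x=1, y=5), (x=0, y=6)
  Distance 6: (x=5, y=0), (x=4, y=1), (x=3, y=2), (x=4, y=3), (x=3, y=4), (x=2, y=5), (x=1, y=6), (x=0, y=7)
  Distance 7: (x=6, y=0), (x=5, y=1), (x=4, y=2), (x=5, y=3), (x=4, y=4), (x=3, y=5), (x=2, y=6), (x=1, y=7), (x=0, y=8)
  Distance 8: (x=7, y=0), (x=6, y=1), (x=5, y=2), (x=6, y=3), (x=5, y=4), (x=4, y=5), (x=3, y=6), (x=2, y=7), (x=1, y=8), (x=0, y=9)  <- goal reached here
One shortest path (8 moves): (x=0, y=1) -> (x=0, y=2) -> (x=0, y=3) -> (x=1, y=3) -> (x=2, y=3) -> (x=3, y=3) -> (x=4, y=3) -> (x=5, y=3) -> (x=6, y=3)

Answer: Shortest path length: 8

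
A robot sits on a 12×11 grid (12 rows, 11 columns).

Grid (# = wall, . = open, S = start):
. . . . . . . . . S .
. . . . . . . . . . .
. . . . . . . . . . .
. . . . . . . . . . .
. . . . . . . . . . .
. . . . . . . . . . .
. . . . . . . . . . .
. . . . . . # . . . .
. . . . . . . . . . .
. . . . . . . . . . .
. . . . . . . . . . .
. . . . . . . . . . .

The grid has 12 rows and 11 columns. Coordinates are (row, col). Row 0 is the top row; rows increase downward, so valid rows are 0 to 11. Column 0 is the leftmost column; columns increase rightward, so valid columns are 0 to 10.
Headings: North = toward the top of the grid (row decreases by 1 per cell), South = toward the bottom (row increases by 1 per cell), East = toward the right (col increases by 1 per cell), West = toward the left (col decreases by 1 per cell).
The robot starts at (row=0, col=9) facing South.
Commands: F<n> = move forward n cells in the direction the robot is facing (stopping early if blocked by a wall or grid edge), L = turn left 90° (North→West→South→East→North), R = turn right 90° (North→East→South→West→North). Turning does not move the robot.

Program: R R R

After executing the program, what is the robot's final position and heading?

Answer: Final position: (row=0, col=9), facing East

Derivation:
Start: (row=0, col=9), facing South
  R: turn right, now facing West
  R: turn right, now facing North
  R: turn right, now facing East
Final: (row=0, col=9), facing East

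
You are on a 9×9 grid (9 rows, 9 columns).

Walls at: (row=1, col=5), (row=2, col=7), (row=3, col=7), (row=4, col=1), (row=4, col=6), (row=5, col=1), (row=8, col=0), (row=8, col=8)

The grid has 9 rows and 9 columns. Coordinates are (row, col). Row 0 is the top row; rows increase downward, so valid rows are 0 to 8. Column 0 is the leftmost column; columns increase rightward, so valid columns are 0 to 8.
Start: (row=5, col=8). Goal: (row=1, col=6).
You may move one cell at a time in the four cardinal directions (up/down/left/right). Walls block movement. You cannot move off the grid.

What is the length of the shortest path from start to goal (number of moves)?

BFS from (row=5, col=8) until reaching (row=1, col=6):
  Distance 0: (row=5, col=8)
  Distance 1: (row=4, col=8), (row=5, col=7), (row=6, col=8)
  Distance 2: (row=3, col=8), (row=4, col=7), (row=5, col=6), (row=6, col=7), (row=7, col=8)
  Distance 3: (row=2, col=8), (row=5, col=5), (row=6, col=6), (row=7, col=7)
  Distance 4: (row=1, col=8), (row=4, col=5), (row=5, col=4), (row=6, col=5), (row=7, col=6), (row=8, col=7)
  Distance 5: (row=0, col=8), (row=1, col=7), (row=3, col=5), (row=4, col=4), (row=5, col=3), (row=6, col=4), (row=7, col=5), (row=8, col=6)
  Distance 6: (row=0, col=7), (row=1, col=6), (row=2, col=5), (row=3, col=4), (row=3, col=6), (row=4, col=3), (row=5, col=2), (row=6, col=3), (row=7, col=4), (row=8, col=5)  <- goal reached here
One shortest path (6 moves): (row=5, col=8) -> (row=4, col=8) -> (row=3, col=8) -> (row=2, col=8) -> (row=1, col=8) -> (row=1, col=7) -> (row=1, col=6)

Answer: Shortest path length: 6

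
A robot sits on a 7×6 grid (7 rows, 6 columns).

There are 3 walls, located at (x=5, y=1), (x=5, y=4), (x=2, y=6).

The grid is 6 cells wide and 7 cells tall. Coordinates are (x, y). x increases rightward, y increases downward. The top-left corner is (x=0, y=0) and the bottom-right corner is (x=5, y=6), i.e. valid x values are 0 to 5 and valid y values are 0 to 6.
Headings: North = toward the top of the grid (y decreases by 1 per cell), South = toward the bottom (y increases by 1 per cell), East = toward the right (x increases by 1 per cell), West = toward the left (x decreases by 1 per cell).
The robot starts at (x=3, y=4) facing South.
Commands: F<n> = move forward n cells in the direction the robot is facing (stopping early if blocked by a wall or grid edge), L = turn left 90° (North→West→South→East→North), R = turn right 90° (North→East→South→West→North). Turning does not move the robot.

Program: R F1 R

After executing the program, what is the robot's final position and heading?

Answer: Final position: (x=2, y=4), facing North

Derivation:
Start: (x=3, y=4), facing South
  R: turn right, now facing West
  F1: move forward 1, now at (x=2, y=4)
  R: turn right, now facing North
Final: (x=2, y=4), facing North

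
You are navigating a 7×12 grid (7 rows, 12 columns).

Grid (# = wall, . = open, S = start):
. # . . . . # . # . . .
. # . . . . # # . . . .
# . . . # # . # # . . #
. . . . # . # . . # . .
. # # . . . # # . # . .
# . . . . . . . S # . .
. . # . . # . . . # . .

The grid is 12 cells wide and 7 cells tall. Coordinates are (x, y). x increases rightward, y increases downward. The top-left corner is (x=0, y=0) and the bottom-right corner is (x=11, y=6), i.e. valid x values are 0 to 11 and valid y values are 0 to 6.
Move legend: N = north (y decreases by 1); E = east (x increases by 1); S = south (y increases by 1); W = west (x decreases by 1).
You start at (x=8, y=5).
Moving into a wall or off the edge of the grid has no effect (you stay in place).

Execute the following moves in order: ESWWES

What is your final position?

Start: (x=8, y=5)
  E (east): blocked, stay at (x=8, y=5)
  S (south): (x=8, y=5) -> (x=8, y=6)
  W (west): (x=8, y=6) -> (x=7, y=6)
  W (west): (x=7, y=6) -> (x=6, y=6)
  E (east): (x=6, y=6) -> (x=7, y=6)
  S (south): blocked, stay at (x=7, y=6)
Final: (x=7, y=6)

Answer: Final position: (x=7, y=6)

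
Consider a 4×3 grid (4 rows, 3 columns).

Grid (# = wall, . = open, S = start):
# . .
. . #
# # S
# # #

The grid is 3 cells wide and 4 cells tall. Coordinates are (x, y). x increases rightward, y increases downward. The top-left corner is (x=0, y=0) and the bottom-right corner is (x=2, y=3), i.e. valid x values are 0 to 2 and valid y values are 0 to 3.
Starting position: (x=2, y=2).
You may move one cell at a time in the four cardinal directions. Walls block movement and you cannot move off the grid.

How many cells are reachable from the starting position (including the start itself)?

Answer: Reachable cells: 1

Derivation:
BFS flood-fill from (x=2, y=2):
  Distance 0: (x=2, y=2)
Total reachable: 1 (grid has 5 open cells total)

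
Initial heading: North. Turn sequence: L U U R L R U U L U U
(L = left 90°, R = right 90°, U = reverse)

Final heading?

Answer: Final heading: West

Derivation:
Start: North
  L (left (90° counter-clockwise)) -> West
  U (U-turn (180°)) -> East
  U (U-turn (180°)) -> West
  R (right (90° clockwise)) -> North
  L (left (90° counter-clockwise)) -> West
  R (right (90° clockwise)) -> North
  U (U-turn (180°)) -> South
  U (U-turn (180°)) -> North
  L (left (90° counter-clockwise)) -> West
  U (U-turn (180°)) -> East
  U (U-turn (180°)) -> West
Final: West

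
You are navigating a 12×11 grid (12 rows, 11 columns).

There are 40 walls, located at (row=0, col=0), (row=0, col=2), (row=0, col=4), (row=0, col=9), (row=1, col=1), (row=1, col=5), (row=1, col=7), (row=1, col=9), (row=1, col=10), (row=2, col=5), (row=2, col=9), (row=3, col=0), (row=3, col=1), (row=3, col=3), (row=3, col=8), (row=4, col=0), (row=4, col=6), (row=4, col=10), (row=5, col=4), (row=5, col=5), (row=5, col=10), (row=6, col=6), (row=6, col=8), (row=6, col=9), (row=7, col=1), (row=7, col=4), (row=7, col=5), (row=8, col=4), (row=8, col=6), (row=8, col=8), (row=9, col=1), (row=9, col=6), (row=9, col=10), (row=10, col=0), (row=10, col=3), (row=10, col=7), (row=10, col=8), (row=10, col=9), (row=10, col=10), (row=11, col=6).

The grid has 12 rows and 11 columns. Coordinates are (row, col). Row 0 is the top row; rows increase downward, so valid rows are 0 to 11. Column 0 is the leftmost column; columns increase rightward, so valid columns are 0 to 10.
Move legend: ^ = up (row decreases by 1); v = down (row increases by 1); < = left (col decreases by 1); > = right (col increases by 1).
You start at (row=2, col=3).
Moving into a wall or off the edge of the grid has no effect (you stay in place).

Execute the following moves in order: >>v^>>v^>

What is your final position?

Start: (row=2, col=3)
  > (right): (row=2, col=3) -> (row=2, col=4)
  > (right): blocked, stay at (row=2, col=4)
  v (down): (row=2, col=4) -> (row=3, col=4)
  ^ (up): (row=3, col=4) -> (row=2, col=4)
  > (right): blocked, stay at (row=2, col=4)
  > (right): blocked, stay at (row=2, col=4)
  v (down): (row=2, col=4) -> (row=3, col=4)
  ^ (up): (row=3, col=4) -> (row=2, col=4)
  > (right): blocked, stay at (row=2, col=4)
Final: (row=2, col=4)

Answer: Final position: (row=2, col=4)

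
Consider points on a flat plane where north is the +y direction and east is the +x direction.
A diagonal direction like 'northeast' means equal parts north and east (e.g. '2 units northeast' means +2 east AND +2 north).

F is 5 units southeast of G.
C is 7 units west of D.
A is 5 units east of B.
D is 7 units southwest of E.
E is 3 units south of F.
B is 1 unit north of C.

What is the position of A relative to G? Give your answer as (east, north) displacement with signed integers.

Answer: A is at (east=-4, north=-14) relative to G.

Derivation:
Place G at the origin (east=0, north=0).
  F is 5 units southeast of G: delta (east=+5, north=-5); F at (east=5, north=-5).
  E is 3 units south of F: delta (east=+0, north=-3); E at (east=5, north=-8).
  D is 7 units southwest of E: delta (east=-7, north=-7); D at (east=-2, north=-15).
  C is 7 units west of D: delta (east=-7, north=+0); C at (east=-9, north=-15).
  B is 1 unit north of C: delta (east=+0, north=+1); B at (east=-9, north=-14).
  A is 5 units east of B: delta (east=+5, north=+0); A at (east=-4, north=-14).
Therefore A relative to G: (east=-4, north=-14).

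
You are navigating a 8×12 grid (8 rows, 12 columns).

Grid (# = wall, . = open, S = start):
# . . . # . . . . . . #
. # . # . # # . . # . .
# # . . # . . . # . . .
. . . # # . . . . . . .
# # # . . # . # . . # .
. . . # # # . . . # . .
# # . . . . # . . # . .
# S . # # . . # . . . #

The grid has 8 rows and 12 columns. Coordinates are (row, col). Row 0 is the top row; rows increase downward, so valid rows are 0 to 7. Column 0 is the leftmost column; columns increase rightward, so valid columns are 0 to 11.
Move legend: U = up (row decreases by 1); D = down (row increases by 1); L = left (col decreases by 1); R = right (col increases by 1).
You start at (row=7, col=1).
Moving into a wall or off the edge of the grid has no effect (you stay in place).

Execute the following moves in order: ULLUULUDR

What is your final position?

Answer: Final position: (row=7, col=2)

Derivation:
Start: (row=7, col=1)
  U (up): blocked, stay at (row=7, col=1)
  L (left): blocked, stay at (row=7, col=1)
  L (left): blocked, stay at (row=7, col=1)
  U (up): blocked, stay at (row=7, col=1)
  U (up): blocked, stay at (row=7, col=1)
  L (left): blocked, stay at (row=7, col=1)
  U (up): blocked, stay at (row=7, col=1)
  D (down): blocked, stay at (row=7, col=1)
  R (right): (row=7, col=1) -> (row=7, col=2)
Final: (row=7, col=2)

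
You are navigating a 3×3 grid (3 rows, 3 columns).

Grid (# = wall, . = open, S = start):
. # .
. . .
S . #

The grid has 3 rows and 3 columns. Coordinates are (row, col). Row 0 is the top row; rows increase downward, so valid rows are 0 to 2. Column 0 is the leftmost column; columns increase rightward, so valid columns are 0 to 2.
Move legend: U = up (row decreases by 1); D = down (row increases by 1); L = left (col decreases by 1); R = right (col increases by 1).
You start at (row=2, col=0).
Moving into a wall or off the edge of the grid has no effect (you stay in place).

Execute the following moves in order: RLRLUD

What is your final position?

Start: (row=2, col=0)
  R (right): (row=2, col=0) -> (row=2, col=1)
  L (left): (row=2, col=1) -> (row=2, col=0)
  R (right): (row=2, col=0) -> (row=2, col=1)
  L (left): (row=2, col=1) -> (row=2, col=0)
  U (up): (row=2, col=0) -> (row=1, col=0)
  D (down): (row=1, col=0) -> (row=2, col=0)
Final: (row=2, col=0)

Answer: Final position: (row=2, col=0)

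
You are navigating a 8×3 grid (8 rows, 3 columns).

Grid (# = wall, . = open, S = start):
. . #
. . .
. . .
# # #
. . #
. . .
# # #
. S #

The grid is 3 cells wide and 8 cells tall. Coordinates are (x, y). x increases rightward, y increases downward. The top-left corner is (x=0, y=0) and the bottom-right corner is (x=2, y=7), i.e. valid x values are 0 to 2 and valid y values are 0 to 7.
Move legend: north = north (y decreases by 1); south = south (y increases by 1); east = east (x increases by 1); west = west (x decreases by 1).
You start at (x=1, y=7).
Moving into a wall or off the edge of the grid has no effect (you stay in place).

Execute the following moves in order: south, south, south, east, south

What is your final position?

Answer: Final position: (x=1, y=7)

Derivation:
Start: (x=1, y=7)
  [×3]south (south): blocked, stay at (x=1, y=7)
  east (east): blocked, stay at (x=1, y=7)
  south (south): blocked, stay at (x=1, y=7)
Final: (x=1, y=7)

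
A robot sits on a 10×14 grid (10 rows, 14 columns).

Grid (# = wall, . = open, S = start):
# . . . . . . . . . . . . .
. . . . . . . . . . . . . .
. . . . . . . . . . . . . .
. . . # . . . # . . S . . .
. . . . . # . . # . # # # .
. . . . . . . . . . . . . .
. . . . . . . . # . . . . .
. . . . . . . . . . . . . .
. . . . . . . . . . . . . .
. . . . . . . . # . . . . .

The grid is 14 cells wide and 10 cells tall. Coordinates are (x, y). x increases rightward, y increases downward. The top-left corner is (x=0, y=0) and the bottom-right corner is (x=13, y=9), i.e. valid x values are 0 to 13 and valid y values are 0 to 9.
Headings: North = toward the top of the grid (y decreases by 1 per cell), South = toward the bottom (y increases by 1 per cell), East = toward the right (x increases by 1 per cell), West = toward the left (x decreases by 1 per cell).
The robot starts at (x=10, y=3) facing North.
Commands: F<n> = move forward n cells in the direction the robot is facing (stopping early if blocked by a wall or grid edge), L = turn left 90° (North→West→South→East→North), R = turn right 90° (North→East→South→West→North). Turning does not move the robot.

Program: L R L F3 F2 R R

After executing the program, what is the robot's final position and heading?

Answer: Final position: (x=8, y=3), facing East

Derivation:
Start: (x=10, y=3), facing North
  L: turn left, now facing West
  R: turn right, now facing North
  L: turn left, now facing West
  F3: move forward 2/3 (blocked), now at (x=8, y=3)
  F2: move forward 0/2 (blocked), now at (x=8, y=3)
  R: turn right, now facing North
  R: turn right, now facing East
Final: (x=8, y=3), facing East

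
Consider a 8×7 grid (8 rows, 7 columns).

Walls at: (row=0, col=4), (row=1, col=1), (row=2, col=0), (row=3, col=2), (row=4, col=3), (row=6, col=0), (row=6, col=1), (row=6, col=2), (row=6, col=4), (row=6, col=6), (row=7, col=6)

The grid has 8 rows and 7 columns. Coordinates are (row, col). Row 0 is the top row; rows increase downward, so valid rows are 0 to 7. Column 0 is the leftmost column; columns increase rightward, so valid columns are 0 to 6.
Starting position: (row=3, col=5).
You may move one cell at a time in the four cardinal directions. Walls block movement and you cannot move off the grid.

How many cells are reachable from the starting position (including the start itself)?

Answer: Reachable cells: 45

Derivation:
BFS flood-fill from (row=3, col=5):
  Distance 0: (row=3, col=5)
  Distance 1: (row=2, col=5), (row=3, col=4), (row=3, col=6), (row=4, col=5)
  Distance 2: (row=1, col=5), (row=2, col=4), (row=2, col=6), (row=3, col=3), (row=4, col=4), (row=4, col=6), (row=5, col=5)
  Distance 3: (row=0, col=5), (row=1, col=4), (row=1, col=6), (row=2, col=3), (row=5, col=4), (row=5, col=6), (row=6, col=5)
  Distance 4: (row=0, col=6), (row=1, col=3), (row=2, col=2), (row=5, col=3), (row=7, col=5)
  Distance 5: (row=0, col=3), (row=1, col=2), (row=2, col=1), (row=5, col=2), (row=6, col=3), (row=7, col=4)
  Distance 6: (row=0, col=2), (row=3, col=1), (row=4, col=2), (row=5, col=1), (row=7, col=3)
  Distance 7: (row=0, col=1), (row=3, col=0), (row=4, col=1), (row=5, col=0), (row=7, col=2)
  Distance 8: (row=0, col=0), (row=4, col=0), (row=7, col=1)
  Distance 9: (row=1, col=0), (row=7, col=0)
Total reachable: 45 (grid has 45 open cells total)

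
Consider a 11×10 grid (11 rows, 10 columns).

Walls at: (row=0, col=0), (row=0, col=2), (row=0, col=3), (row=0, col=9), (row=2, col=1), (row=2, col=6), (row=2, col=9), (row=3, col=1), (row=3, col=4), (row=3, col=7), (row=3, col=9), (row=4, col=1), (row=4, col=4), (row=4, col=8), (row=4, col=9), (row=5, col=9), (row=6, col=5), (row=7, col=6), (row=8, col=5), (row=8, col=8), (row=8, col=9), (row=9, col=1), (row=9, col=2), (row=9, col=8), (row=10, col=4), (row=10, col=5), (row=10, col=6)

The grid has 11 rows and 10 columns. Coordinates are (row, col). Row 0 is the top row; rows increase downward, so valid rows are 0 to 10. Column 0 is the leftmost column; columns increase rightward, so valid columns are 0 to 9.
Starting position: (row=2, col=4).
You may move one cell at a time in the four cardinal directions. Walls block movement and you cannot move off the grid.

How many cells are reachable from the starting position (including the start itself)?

BFS flood-fill from (row=2, col=4):
  Distance 0: (row=2, col=4)
  Distance 1: (row=1, col=4), (row=2, col=3), (row=2, col=5)
  Distance 2: (row=0, col=4), (row=1, col=3), (row=1, col=5), (row=2, col=2), (row=3, col=3), (row=3, col=5)
  Distance 3: (row=0, col=5), (row=1, col=2), (row=1, col=6), (row=3, col=2), (row=3, col=6), (row=4, col=3), (row=4, col=5)
  Distance 4: (row=0, col=6), (row=1, col=1), (row=1, col=7), (row=4, col=2), (row=4, col=6), (row=5, col=3), (row=5, col=5)
  Distance 5: (row=0, col=1), (row=0, col=7), (row=1, col=0), (row=1, col=8), (row=2, col=7), (row=4, col=7), (row=5, col=2), (row=5, col=4), (row=5, col=6), (row=6, col=3)
  Distance 6: (row=0, col=8), (row=1, col=9), (row=2, col=0), (row=2, col=8), (row=5, col=1), (row=5, col=7), (row=6, col=2), (row=6, col=4), (row=6, col=6), (row=7, col=3)
  Distance 7: (row=3, col=0), (row=3, col=8), (row=5, col=0), (row=5, col=8), (row=6, col=1), (row=6, col=7), (row=7, col=2), (row=7, col=4), (row=8, col=3)
  Distance 8: (row=4, col=0), (row=6, col=0), (row=6, col=8), (row=7, col=1), (row=7, col=5), (row=7, col=7), (row=8, col=2), (row=8, col=4), (row=9, col=3)
  Distance 9: (row=6, col=9), (row=7, col=0), (row=7, col=8), (row=8, col=1), (row=8, col=7), (row=9, col=4), (row=10, col=3)
  Distance 10: (row=7, col=9), (row=8, col=0), (row=8, col=6), (row=9, col=5), (row=9, col=7), (row=10, col=2)
  Distance 11: (row=9, col=0), (row=9, col=6), (row=10, col=1), (row=10, col=7)
  Distance 12: (row=10, col=0), (row=10, col=8)
  Distance 13: (row=10, col=9)
  Distance 14: (row=9, col=9)
Total reachable: 83 (grid has 83 open cells total)

Answer: Reachable cells: 83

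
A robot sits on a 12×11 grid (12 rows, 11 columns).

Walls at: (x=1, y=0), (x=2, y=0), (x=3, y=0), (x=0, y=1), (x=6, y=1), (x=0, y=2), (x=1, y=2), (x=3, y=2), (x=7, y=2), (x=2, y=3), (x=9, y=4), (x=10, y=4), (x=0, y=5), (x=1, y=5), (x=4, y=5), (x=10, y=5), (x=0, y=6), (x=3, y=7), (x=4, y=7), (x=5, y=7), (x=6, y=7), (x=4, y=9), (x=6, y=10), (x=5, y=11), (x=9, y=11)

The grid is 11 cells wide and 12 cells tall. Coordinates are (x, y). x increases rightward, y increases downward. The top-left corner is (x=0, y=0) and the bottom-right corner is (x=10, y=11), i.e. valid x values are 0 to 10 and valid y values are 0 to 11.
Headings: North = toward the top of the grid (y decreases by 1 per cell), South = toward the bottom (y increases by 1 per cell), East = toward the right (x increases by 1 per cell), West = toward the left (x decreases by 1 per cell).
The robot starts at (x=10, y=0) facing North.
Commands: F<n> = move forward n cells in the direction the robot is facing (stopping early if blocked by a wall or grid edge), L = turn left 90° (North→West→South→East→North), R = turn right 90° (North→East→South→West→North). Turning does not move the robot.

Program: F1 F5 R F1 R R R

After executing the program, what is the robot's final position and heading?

Answer: Final position: (x=10, y=0), facing North

Derivation:
Start: (x=10, y=0), facing North
  F1: move forward 0/1 (blocked), now at (x=10, y=0)
  F5: move forward 0/5 (blocked), now at (x=10, y=0)
  R: turn right, now facing East
  F1: move forward 0/1 (blocked), now at (x=10, y=0)
  R: turn right, now facing South
  R: turn right, now facing West
  R: turn right, now facing North
Final: (x=10, y=0), facing North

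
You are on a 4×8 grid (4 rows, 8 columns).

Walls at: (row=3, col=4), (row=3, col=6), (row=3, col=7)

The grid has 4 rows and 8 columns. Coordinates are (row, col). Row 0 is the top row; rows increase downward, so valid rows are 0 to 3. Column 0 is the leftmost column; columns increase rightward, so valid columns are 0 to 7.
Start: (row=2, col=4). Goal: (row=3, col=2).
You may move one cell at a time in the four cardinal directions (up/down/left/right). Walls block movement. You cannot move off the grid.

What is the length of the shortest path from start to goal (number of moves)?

Answer: Shortest path length: 3

Derivation:
BFS from (row=2, col=4) until reaching (row=3, col=2):
  Distance 0: (row=2, col=4)
  Distance 1: (row=1, col=4), (row=2, col=3), (row=2, col=5)
  Distance 2: (row=0, col=4), (row=1, col=3), (row=1, col=5), (row=2, col=2), (row=2, col=6), (row=3, col=3), (row=3, col=5)
  Distance 3: (row=0, col=3), (row=0, col=5), (row=1, col=2), (row=1, col=6), (row=2, col=1), (row=2, col=7), (row=3, col=2)  <- goal reached here
One shortest path (3 moves): (row=2, col=4) -> (row=2, col=3) -> (row=2, col=2) -> (row=3, col=2)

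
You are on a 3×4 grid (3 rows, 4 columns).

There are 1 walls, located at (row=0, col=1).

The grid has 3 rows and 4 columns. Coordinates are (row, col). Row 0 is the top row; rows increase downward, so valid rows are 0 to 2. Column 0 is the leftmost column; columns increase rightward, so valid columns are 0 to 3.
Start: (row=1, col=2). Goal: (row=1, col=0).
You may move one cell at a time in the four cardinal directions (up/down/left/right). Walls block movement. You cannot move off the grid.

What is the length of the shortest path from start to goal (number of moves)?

BFS from (row=1, col=2) until reaching (row=1, col=0):
  Distance 0: (row=1, col=2)
  Distance 1: (row=0, col=2), (row=1, col=1), (row=1, col=3), (row=2, col=2)
  Distance 2: (row=0, col=3), (row=1, col=0), (row=2, col=1), (row=2, col=3)  <- goal reached here
One shortest path (2 moves): (row=1, col=2) -> (row=1, col=1) -> (row=1, col=0)

Answer: Shortest path length: 2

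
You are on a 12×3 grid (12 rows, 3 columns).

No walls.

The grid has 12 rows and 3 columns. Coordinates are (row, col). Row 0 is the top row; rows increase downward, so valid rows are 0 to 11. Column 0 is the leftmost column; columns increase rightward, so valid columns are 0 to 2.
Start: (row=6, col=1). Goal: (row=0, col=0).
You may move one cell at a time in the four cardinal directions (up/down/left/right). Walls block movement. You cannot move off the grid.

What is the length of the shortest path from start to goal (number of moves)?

BFS from (row=6, col=1) until reaching (row=0, col=0):
  Distance 0: (row=6, col=1)
  Distance 1: (row=5, col=1), (row=6, col=0), (row=6, col=2), (row=7, col=1)
  Distance 2: (row=4, col=1), (row=5, col=0), (row=5, col=2), (row=7, col=0), (row=7, col=2), (row=8, col=1)
  Distance 3: (row=3, col=1), (row=4, col=0), (row=4, col=2), (row=8, col=0), (row=8, col=2), (row=9, col=1)
  Distance 4: (row=2, col=1), (row=3, col=0), (row=3, col=2), (row=9, col=0), (row=9, col=2), (row=10, col=1)
  Distance 5: (row=1, col=1), (row=2, col=0), (row=2, col=2), (row=10, col=0), (row=10, col=2), (row=11, col=1)
  Distance 6: (row=0, col=1), (row=1, col=0), (row=1, col=2), (row=11, col=0), (row=11, col=2)
  Distance 7: (row=0, col=0), (row=0, col=2)  <- goal reached here
One shortest path (7 moves): (row=6, col=1) -> (row=6, col=0) -> (row=5, col=0) -> (row=4, col=0) -> (row=3, col=0) -> (row=2, col=0) -> (row=1, col=0) -> (row=0, col=0)

Answer: Shortest path length: 7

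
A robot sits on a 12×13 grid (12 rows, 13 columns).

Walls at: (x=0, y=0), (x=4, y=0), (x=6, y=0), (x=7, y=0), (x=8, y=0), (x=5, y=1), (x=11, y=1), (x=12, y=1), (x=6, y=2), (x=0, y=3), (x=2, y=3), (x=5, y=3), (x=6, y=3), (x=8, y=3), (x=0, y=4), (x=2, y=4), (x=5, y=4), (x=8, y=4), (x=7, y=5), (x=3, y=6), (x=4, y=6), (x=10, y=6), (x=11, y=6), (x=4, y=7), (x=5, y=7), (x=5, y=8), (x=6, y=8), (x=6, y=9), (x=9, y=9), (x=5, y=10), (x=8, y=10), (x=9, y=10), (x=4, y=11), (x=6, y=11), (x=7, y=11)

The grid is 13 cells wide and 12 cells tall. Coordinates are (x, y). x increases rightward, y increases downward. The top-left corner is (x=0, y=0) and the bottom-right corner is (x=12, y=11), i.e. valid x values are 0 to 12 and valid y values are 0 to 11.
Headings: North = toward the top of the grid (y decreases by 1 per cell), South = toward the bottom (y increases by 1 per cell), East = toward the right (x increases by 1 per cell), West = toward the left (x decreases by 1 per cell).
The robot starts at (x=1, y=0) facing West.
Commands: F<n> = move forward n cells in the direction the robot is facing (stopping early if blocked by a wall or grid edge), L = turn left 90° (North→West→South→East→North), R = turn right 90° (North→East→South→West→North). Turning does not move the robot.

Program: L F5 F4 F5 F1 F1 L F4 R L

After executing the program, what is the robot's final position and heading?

Answer: Final position: (x=3, y=11), facing East

Derivation:
Start: (x=1, y=0), facing West
  L: turn left, now facing South
  F5: move forward 5, now at (x=1, y=5)
  F4: move forward 4, now at (x=1, y=9)
  F5: move forward 2/5 (blocked), now at (x=1, y=11)
  F1: move forward 0/1 (blocked), now at (x=1, y=11)
  F1: move forward 0/1 (blocked), now at (x=1, y=11)
  L: turn left, now facing East
  F4: move forward 2/4 (blocked), now at (x=3, y=11)
  R: turn right, now facing South
  L: turn left, now facing East
Final: (x=3, y=11), facing East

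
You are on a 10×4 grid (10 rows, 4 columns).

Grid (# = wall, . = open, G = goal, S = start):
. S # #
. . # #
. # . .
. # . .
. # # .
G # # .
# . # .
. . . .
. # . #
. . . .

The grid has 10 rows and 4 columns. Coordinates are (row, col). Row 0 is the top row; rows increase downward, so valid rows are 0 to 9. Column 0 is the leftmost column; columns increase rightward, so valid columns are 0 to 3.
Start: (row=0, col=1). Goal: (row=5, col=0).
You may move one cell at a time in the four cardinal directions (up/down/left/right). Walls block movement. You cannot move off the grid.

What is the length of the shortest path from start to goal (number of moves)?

BFS from (row=0, col=1) until reaching (row=5, col=0):
  Distance 0: (row=0, col=1)
  Distance 1: (row=0, col=0), (row=1, col=1)
  Distance 2: (row=1, col=0)
  Distance 3: (row=2, col=0)
  Distance 4: (row=3, col=0)
  Distance 5: (row=4, col=0)
  Distance 6: (row=5, col=0)  <- goal reached here
One shortest path (6 moves): (row=0, col=1) -> (row=0, col=0) -> (row=1, col=0) -> (row=2, col=0) -> (row=3, col=0) -> (row=4, col=0) -> (row=5, col=0)

Answer: Shortest path length: 6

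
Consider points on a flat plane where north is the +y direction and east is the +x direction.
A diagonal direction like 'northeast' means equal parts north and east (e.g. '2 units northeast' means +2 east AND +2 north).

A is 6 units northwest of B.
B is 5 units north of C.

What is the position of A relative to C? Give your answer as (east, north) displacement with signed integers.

Answer: A is at (east=-6, north=11) relative to C.

Derivation:
Place C at the origin (east=0, north=0).
  B is 5 units north of C: delta (east=+0, north=+5); B at (east=0, north=5).
  A is 6 units northwest of B: delta (east=-6, north=+6); A at (east=-6, north=11).
Therefore A relative to C: (east=-6, north=11).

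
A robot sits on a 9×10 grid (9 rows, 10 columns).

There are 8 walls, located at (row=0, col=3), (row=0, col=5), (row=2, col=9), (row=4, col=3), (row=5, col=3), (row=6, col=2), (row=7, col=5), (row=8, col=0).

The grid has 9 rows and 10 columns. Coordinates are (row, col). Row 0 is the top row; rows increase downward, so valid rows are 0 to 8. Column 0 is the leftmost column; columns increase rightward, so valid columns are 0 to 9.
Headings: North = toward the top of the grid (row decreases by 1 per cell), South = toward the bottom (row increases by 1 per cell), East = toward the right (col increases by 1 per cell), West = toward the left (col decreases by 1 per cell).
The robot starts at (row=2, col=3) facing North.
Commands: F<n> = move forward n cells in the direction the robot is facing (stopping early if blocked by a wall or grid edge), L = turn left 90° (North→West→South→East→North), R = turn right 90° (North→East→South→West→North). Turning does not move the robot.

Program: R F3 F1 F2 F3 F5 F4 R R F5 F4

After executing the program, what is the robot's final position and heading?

Start: (row=2, col=3), facing North
  R: turn right, now facing East
  F3: move forward 3, now at (row=2, col=6)
  F1: move forward 1, now at (row=2, col=7)
  F2: move forward 1/2 (blocked), now at (row=2, col=8)
  F3: move forward 0/3 (blocked), now at (row=2, col=8)
  F5: move forward 0/5 (blocked), now at (row=2, col=8)
  F4: move forward 0/4 (blocked), now at (row=2, col=8)
  R: turn right, now facing South
  R: turn right, now facing West
  F5: move forward 5, now at (row=2, col=3)
  F4: move forward 3/4 (blocked), now at (row=2, col=0)
Final: (row=2, col=0), facing West

Answer: Final position: (row=2, col=0), facing West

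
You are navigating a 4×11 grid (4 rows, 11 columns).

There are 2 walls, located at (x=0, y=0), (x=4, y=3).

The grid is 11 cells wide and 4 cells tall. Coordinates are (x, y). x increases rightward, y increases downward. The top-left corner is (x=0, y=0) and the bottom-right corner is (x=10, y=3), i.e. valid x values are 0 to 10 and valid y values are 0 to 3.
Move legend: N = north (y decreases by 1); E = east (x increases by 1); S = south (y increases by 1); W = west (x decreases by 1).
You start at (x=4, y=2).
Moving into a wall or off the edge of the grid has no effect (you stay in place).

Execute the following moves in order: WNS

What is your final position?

Start: (x=4, y=2)
  W (west): (x=4, y=2) -> (x=3, y=2)
  N (north): (x=3, y=2) -> (x=3, y=1)
  S (south): (x=3, y=1) -> (x=3, y=2)
Final: (x=3, y=2)

Answer: Final position: (x=3, y=2)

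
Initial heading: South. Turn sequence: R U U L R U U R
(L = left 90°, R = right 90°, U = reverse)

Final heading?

Start: South
  R (right (90° clockwise)) -> West
  U (U-turn (180°)) -> East
  U (U-turn (180°)) -> West
  L (left (90° counter-clockwise)) -> South
  R (right (90° clockwise)) -> West
  U (U-turn (180°)) -> East
  U (U-turn (180°)) -> West
  R (right (90° clockwise)) -> North
Final: North

Answer: Final heading: North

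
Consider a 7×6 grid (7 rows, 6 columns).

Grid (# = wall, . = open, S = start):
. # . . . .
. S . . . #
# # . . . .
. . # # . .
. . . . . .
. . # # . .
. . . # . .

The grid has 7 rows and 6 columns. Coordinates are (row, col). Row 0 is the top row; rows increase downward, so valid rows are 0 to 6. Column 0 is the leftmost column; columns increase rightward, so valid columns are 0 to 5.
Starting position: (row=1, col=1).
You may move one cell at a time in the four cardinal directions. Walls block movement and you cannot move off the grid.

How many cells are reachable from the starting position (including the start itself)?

BFS flood-fill from (row=1, col=1):
  Distance 0: (row=1, col=1)
  Distance 1: (row=1, col=0), (row=1, col=2)
  Distance 2: (row=0, col=0), (row=0, col=2), (row=1, col=3), (row=2, col=2)
  Distance 3: (row=0, col=3), (row=1, col=4), (row=2, col=3)
  Distance 4: (row=0, col=4), (row=2, col=4)
  Distance 5: (row=0, col=5), (row=2, col=5), (row=3, col=4)
  Distance 6: (row=3, col=5), (row=4, col=4)
  Distance 7: (row=4, col=3), (row=4, col=5), (row=5, col=4)
  Distance 8: (row=4, col=2), (row=5, col=5), (row=6, col=4)
  Distance 9: (row=4, col=1), (row=6, col=5)
  Distance 10: (row=3, col=1), (row=4, col=0), (row=5, col=1)
  Distance 11: (row=3, col=0), (row=5, col=0), (row=6, col=1)
  Distance 12: (row=6, col=0), (row=6, col=2)
Total reachable: 33 (grid has 33 open cells total)

Answer: Reachable cells: 33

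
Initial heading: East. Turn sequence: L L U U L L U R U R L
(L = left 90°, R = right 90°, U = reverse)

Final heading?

Start: East
  L (left (90° counter-clockwise)) -> North
  L (left (90° counter-clockwise)) -> West
  U (U-turn (180°)) -> East
  U (U-turn (180°)) -> West
  L (left (90° counter-clockwise)) -> South
  L (left (90° counter-clockwise)) -> East
  U (U-turn (180°)) -> West
  R (right (90° clockwise)) -> North
  U (U-turn (180°)) -> South
  R (right (90° clockwise)) -> West
  L (left (90° counter-clockwise)) -> South
Final: South

Answer: Final heading: South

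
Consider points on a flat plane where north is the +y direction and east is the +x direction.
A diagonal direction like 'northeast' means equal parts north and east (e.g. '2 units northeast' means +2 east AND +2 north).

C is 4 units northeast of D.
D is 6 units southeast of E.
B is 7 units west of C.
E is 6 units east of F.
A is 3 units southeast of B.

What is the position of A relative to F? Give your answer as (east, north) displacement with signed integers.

Place F at the origin (east=0, north=0).
  E is 6 units east of F: delta (east=+6, north=+0); E at (east=6, north=0).
  D is 6 units southeast of E: delta (east=+6, north=-6); D at (east=12, north=-6).
  C is 4 units northeast of D: delta (east=+4, north=+4); C at (east=16, north=-2).
  B is 7 units west of C: delta (east=-7, north=+0); B at (east=9, north=-2).
  A is 3 units southeast of B: delta (east=+3, north=-3); A at (east=12, north=-5).
Therefore A relative to F: (east=12, north=-5).

Answer: A is at (east=12, north=-5) relative to F.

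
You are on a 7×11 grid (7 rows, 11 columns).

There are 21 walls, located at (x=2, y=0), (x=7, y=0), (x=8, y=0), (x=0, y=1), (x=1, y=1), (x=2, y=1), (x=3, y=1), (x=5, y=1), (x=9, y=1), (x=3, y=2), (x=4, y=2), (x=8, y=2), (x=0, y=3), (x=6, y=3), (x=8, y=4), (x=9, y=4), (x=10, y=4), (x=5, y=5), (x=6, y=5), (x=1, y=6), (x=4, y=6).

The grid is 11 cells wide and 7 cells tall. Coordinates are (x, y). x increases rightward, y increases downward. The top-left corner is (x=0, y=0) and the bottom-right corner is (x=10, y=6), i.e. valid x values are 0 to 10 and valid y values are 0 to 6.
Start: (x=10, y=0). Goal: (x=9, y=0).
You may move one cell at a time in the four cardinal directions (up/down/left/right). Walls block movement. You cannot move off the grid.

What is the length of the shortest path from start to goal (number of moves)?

BFS from (x=10, y=0) until reaching (x=9, y=0):
  Distance 0: (x=10, y=0)
  Distance 1: (x=9, y=0), (x=10, y=1)  <- goal reached here
One shortest path (1 moves): (x=10, y=0) -> (x=9, y=0)

Answer: Shortest path length: 1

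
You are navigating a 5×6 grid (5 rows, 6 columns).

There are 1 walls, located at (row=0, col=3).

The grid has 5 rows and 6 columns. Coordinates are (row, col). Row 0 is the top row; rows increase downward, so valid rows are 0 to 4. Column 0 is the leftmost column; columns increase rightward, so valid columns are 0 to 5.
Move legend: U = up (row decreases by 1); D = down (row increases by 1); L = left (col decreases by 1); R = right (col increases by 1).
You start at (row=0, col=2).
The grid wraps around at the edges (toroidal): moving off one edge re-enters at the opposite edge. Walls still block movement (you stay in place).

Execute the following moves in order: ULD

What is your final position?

Answer: Final position: (row=0, col=1)

Derivation:
Start: (row=0, col=2)
  U (up): (row=0, col=2) -> (row=4, col=2)
  L (left): (row=4, col=2) -> (row=4, col=1)
  D (down): (row=4, col=1) -> (row=0, col=1)
Final: (row=0, col=1)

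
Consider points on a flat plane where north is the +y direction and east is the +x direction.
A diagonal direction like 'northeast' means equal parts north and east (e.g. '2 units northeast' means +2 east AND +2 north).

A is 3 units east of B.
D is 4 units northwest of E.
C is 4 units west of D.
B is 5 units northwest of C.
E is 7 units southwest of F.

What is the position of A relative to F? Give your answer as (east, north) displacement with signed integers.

Answer: A is at (east=-17, north=2) relative to F.

Derivation:
Place F at the origin (east=0, north=0).
  E is 7 units southwest of F: delta (east=-7, north=-7); E at (east=-7, north=-7).
  D is 4 units northwest of E: delta (east=-4, north=+4); D at (east=-11, north=-3).
  C is 4 units west of D: delta (east=-4, north=+0); C at (east=-15, north=-3).
  B is 5 units northwest of C: delta (east=-5, north=+5); B at (east=-20, north=2).
  A is 3 units east of B: delta (east=+3, north=+0); A at (east=-17, north=2).
Therefore A relative to F: (east=-17, north=2).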